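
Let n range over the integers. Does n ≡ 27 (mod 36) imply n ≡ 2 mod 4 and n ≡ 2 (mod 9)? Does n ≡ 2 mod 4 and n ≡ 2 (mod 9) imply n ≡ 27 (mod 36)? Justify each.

(⇒) fails and (⇐) fails.

(⟹) This fails: n = 27 gives 27 ≡ 27 (mod 36) but 27 ≡ 3 (mod 4), so the conjunction on the right does not hold.

(⟸) This fails: n = 2 satisfies both congruences on the right (2 ≡ 2 mod 4 and 2 ≡ 2 mod 9) yet 2 ≡ 2 (mod 36), not 27.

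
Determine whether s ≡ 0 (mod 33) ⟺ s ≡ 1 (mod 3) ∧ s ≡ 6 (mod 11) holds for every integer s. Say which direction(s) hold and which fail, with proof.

(→) This fails: s = 0 gives 0 ≡ 0 (mod 33) but 0 ≡ 0 (mod 3), so the conjunction on the right does not hold.

(←) This fails: s = 28 satisfies both congruences on the right (28 ≡ 1 mod 3 and 28 ≡ 6 mod 11) yet 28 ≡ 28 (mod 33), not 0.

Both directions fail.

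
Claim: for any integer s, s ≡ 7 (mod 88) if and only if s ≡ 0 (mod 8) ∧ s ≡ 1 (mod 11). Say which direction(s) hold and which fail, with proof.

(⟹) This fails: s = 7 gives 7 ≡ 7 (mod 88) but 7 ≡ 7 (mod 8), so the conjunction on the right does not hold.

(⟸) This fails: s = 56 satisfies both congruences on the right (56 ≡ 0 mod 8 and 56 ≡ 1 mod 11) yet 56 ≡ 56 (mod 88), not 7.

(⇒) fails and (⇐) fails.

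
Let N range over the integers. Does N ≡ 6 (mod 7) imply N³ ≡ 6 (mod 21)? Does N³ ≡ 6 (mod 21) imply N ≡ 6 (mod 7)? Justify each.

Forward direction. This fails: take N = 13. Then 13 ≡ 6 (mod 7), but 13³ = 2197 ≡ 13 (mod 21), not 6.

Converse. This fails: take N = 3. Then 3³ = 27 ≡ 6 (mod 21), yet 3 ≡ 3 (mod 7), not 6.

(⇒) fails and (⇐) fails.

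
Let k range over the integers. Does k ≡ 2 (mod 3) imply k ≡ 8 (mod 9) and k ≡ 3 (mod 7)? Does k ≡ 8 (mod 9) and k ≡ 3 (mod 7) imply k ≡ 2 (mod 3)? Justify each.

(⇒) This fails: k = 2 gives 2 ≡ 2 (mod 3) but 2 ≡ 2 (mod 9), so the conjunction on the right does not hold.

(⇐) Conversely, if k ≡ 8 (mod 9) and k ≡ 3 (mod 7), then by the Chinese remainder theorem k ≡ 17 (mod 63). Since 17 ≡ 2 (mod 3) and 3 ∣ 63, we get k ≡ 2 (mod 3).

Only the reverse direction holds.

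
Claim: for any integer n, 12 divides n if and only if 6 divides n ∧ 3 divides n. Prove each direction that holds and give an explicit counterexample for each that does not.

Only the forward direction holds.

[⇐] This fails: take n = 6. Both 6 ∣ 6 and 3 ∣ 6, yet 6 is not a multiple of 12 (since 6 = 0·12 + 6), so 12 ∤ 6.

[⇒] If 12 ∣ n, write n = 12q. Since 12 = 2·6, n = 6·(2q), so 6 ∣ n; and since 12 = 4·3, n = 3·(4q), so 3 ∣ n.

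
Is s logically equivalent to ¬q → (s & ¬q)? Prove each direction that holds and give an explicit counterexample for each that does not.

(⇐) This fails. Under q = T, s = F, the left side is false but the right side is true.

(⇒) Assume the antecedent. If q is true, ¬q → (s & ¬q) reduces to true regardless of the other variables. If q is false, the antecedent forces (q = F, s = T), and ¬q → (s & ¬q) holds there. Either way ¬q → (s & ¬q) holds.

Only the forward direction holds.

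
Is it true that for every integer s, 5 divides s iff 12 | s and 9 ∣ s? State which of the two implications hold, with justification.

(⇒) fails and (⇐) fails.

Forward direction. This fails: take s = 5. Certainly 5 ∣ 5, but 12 ∤ 5.

Converse. This fails: take s = 36. Both 12 ∣ 36 and 9 ∣ 36, yet 36 is not a multiple of 5 (since 36 = 7·5 + 1), so 5 ∤ 36.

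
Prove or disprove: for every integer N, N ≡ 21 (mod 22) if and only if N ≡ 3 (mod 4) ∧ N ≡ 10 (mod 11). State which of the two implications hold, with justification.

(⇒) fails; (⇐) holds.

(→) This fails: N = 21 gives 21 ≡ 21 (mod 22) but 21 ≡ 1 (mod 4), so the conjunction on the right does not hold.

(←) Conversely, if N ≡ 3 (mod 4) and N ≡ 10 (mod 11), then by the Chinese remainder theorem N ≡ 43 (mod 44). Since 43 ≡ 21 (mod 22) and 22 ∣ 44, we get N ≡ 21 (mod 22).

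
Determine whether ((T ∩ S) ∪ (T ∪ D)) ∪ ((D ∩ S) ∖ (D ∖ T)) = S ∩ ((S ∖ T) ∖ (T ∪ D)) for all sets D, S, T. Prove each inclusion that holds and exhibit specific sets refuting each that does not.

Both inclusions fail.

(⟹) This inclusion fails. Take D = {1}, S = ∅, T = ∅; then 1 ∈ ((T ∩ S) ∪ (T ∪ D)) ∪ ((D ∩ S) ∖ (D ∖ T)) but 1 ∉ S ∩ ((S ∖ T) ∖ (T ∪ D)).

(⟸) This inclusion fails. Take D = ∅, S = {1}, T = ∅; then 1 ∈ S ∩ ((S ∖ T) ∖ (T ∪ D)) but 1 ∉ ((T ∩ S) ∪ (T ∪ D)) ∪ ((D ∩ S) ∖ (D ∖ T)).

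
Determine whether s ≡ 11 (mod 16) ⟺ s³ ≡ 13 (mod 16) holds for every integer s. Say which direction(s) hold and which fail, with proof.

Forward direction. This fails: take s = 11. Then 11 ≡ 11 (mod 16), but 11³ = 1331 ≡ 3 (mod 16), not 13.

Converse. This fails: take s = 5. Then 5³ = 125 ≡ 13 (mod 16), yet 5 ≡ 5 (mod 16), not 11.

Neither implication holds.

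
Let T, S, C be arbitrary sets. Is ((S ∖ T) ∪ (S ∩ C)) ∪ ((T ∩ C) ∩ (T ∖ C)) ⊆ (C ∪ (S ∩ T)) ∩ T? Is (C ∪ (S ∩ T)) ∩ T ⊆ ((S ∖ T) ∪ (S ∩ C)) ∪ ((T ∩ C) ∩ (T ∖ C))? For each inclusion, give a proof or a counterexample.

(⟹) This inclusion fails. Take T = ∅, S = {1}, C = ∅; then 1 ∈ ((S ∖ T) ∪ (S ∩ C)) ∪ ((T ∩ C) ∩ (T ∖ C)) but 1 ∉ (C ∪ (S ∩ T)) ∩ T.

(⟸) This inclusion fails. Take T = {1}, S = {1}, C = ∅; then 1 ∈ (C ∪ (S ∩ T)) ∩ T but 1 ∉ ((S ∖ T) ∪ (S ∩ C)) ∪ ((T ∩ C) ∩ (T ∖ C)).

Neither inclusion holds.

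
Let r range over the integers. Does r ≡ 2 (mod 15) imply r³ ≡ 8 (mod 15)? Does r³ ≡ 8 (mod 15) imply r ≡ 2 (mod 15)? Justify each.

(⟹) Suppose r ≡ 2 (mod 15). Write r = 15j + 2. Then (15j + 2)³ = 3375j³ + 1350j² + 180j + 8 = 15(225j³ + 90j² + 12j) + 8, so r³ ≡ 8 (mod 15).

(⟸) Conversely, suppose r³ ≡ 8 (mod 15). The only residue r in {0, …, 14} with r³ ≡ 8 (mod 15) is r = 2, so r ≡ 2 (mod 15).

Both directions hold.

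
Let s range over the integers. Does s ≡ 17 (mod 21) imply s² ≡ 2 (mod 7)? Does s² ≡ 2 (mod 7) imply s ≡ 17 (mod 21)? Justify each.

Only the forward implication holds.

(⟹) Suppose s ≡ 17 (mod 21). Then s² ≡ 17² = 289 (mod 21), and since 7 ∣ 21, also s² ≡ 2 (mod 7).

(⟸) This fails: take s = 3. Then 3² = 9 ≡ 2 (mod 7), yet 3 ≡ 3 (mod 21), not 17.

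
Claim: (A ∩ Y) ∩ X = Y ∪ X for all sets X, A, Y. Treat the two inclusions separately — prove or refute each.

(⊇) This inclusion fails. Take X = {1}, A = ∅, Y = ∅; then 1 ∈ Y ∪ X but 1 ∉ (A ∩ Y) ∩ X.

(⊆) Let x ∈ (A ∩ Y) ∩ X. Then x ∈ X ∩ A ∩ Y, from which x ∈ Y ∪ X.

The sets are not equal: only the forward inclusion holds.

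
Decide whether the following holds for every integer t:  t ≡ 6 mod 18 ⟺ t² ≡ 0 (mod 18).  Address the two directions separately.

(⇒) Suppose t ≡ 6 mod 18. Write t = 18j + 6. Then (18j + 6)² = 324j² + 216j + 36 = 18(18j² + 12j + 2) + 0, so t² ≡ 0 (mod 18).

(⇐) This fails: take t = 0. Then 0² = 0 ≡ 0 (mod 18), yet 0 ≡ 0 (mod 18), not 6.

Only the forward implication holds.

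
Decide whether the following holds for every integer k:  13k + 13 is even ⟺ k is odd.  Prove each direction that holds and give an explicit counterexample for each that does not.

(→) Suppose 13k + 13 is even. Since 13 is odd, 13k and k have the same parity, so 13k + 13 ≡ k + 13 (mod 2). As 13 is odd, 13k + 13 is even exactly when k is odd. Thus k is odd.

(←) Conversely, suppose k is odd; write k = 2j + 1. Then 13k + 13 = 13·(2j + 1) + 13 = 2·13j + 26, which is even.

The biconditional holds.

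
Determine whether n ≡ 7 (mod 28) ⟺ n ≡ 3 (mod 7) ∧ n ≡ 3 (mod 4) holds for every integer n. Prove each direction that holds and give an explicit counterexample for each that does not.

Forward direction. This fails: n = 7 gives 7 ≡ 7 (mod 28) but 7 ≡ 0 (mod 7), so the conjunction on the right does not hold.

Converse. This fails: n = 3 satisfies both congruences on the right (3 ≡ 3 mod 7 and 3 ≡ 3 mod 4) yet 3 ≡ 3 (mod 28), not 7.

Neither implication holds.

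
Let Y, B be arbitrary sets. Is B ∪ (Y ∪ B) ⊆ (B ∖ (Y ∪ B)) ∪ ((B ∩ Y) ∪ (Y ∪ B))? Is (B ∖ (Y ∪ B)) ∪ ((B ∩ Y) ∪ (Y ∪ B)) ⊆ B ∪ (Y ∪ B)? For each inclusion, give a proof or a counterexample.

Both inclusions hold; the sets are equal.

Reverse inclusion. Let x ∈ (B ∖ (Y ∪ B)) ∪ ((B ∩ Y) ∪ (Y ∪ B)). Then either x ∈ Y and x ∉ B; or x ∈ B and x ∉ Y; or x ∈ Y ∩ B. In each case x ∈ B ∪ (Y ∪ B), so (B ∖ (Y ∪ B)) ∪ ((B ∩ Y) ∪ (Y ∪ B)) ⊆ B ∪ (Y ∪ B).

Forward inclusion. Let x ∈ B ∪ (Y ∪ B). Then either x ∈ Y and x ∉ B; or x ∈ B and x ∉ Y; or x ∈ Y ∩ B. In each case x ∈ (B ∖ (Y ∪ B)) ∪ ((B ∩ Y) ∪ (Y ∪ B)), so B ∪ (Y ∪ B) ⊆ (B ∖ (Y ∪ B)) ∪ ((B ∩ Y) ∪ (Y ∪ B)).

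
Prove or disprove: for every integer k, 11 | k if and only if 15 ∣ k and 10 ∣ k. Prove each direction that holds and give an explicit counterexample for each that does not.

Neither direction holds.

(⟹) This fails: take k = 11. Certainly 11 ∣ 11, but 15 ∤ 11.

(⟸) This fails: take k = 30. Both 15 ∣ 30 and 10 ∣ 30, yet 30 is not a multiple of 11 (since 30 = 2·11 + 8), so 11 ∤ 30.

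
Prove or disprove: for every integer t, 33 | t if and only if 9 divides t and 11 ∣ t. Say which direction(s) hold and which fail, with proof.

Only the reverse direction holds.

Converse. Suppose 9 ∣ t and 11 ∣ t. Any common multiple of 9 and 11 is a multiple of their lcm; here gcd(9, 11) = 1, so lcm(9, 11) = 9·11 = 99, so 99 ∣ t. Since 33 ∣ 99, it follows that 33 ∣ t.

Forward direction. This fails: take t = 33. Certainly 33 ∣ 33, but 9 ∤ 33.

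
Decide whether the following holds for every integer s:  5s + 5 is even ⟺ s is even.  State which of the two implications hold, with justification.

Both directions fail.

(→) This fails: s = 1 gives 5s + 5 = 10, which is even, but 1 is odd, not even.

(←) This also fails: s = 2 is even, but 5s + 5 = 15 is odd, not even.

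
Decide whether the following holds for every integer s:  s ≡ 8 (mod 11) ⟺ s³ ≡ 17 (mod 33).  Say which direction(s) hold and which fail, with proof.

Not equivalent: only (⇐) holds.

(⇒) This fails: take s = 19. Then 19 ≡ 8 (mod 11), but 19³ = 6859 ≡ 28 (mod 33), not 17.

(⇐) Conversely, the residues r modulo 33 with r³ ≡ 17 (mod 33) are exactly {8}, and each is ≡ 8 (mod 11).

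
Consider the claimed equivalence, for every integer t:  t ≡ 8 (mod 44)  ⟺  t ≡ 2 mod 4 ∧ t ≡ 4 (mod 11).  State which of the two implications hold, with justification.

(→) This fails: t = 8 gives 8 ≡ 8 (mod 44) but 8 ≡ 0 (mod 4), so the conjunction on the right does not hold.

(←) This fails: t = 26 satisfies both congruences on the right (26 ≡ 2 mod 4 and 26 ≡ 4 mod 11) yet 26 ≡ 26 (mod 44), not 8.

Neither direction holds.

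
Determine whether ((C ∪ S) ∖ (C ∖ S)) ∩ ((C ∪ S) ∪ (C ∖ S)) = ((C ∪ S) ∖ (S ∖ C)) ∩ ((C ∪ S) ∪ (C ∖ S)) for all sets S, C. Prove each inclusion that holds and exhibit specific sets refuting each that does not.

(⊆) fails and (⊇) fails.

(⟹) This inclusion fails. Take S = {1}, C = ∅; then 1 ∈ ((C ∪ S) ∖ (C ∖ S)) ∩ ((C ∪ S) ∪ (C ∖ S)) but 1 ∉ ((C ∪ S) ∖ (S ∖ C)) ∩ ((C ∪ S) ∪ (C ∖ S)).

(⟸) This inclusion fails. Take S = ∅, C = {1}; then 1 ∈ ((C ∪ S) ∖ (S ∖ C)) ∩ ((C ∪ S) ∪ (C ∖ S)) but 1 ∉ ((C ∪ S) ∖ (C ∖ S)) ∩ ((C ∪ S) ∪ (C ∖ S)).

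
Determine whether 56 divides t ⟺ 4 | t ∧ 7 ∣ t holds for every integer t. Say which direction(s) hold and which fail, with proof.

(←) This fails: take t = 28. Both 4 ∣ 28 and 7 ∣ 28, yet 28 is not a multiple of 56 (since 28 = 0·56 + 28), so 56 ∤ 28.

(→) If 56 ∣ t, write t = 56q. Since 56 = 14·4, t = 4·(14q), so 4 ∣ t; and since 56 = 8·7, t = 7·(8q), so 7 ∣ t.

Not equivalent: only (⇒) holds.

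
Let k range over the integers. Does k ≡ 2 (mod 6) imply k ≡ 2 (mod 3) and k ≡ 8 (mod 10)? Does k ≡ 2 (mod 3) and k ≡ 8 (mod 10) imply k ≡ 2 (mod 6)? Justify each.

(⇒) fails; (⇐) holds.

(⟹) This fails: k = 2 gives 2 ≡ 2 (mod 6) but 2 ≡ 2 (mod 10), so the conjunction on the right does not hold.

(⟸) Conversely, if k ≡ 2 (mod 3) and k ≡ 8 (mod 10), then by the Chinese remainder theorem k ≡ 8 (mod 30). Since 8 ≡ 2 (mod 6) and 6 ∣ 30, we get k ≡ 2 (mod 6).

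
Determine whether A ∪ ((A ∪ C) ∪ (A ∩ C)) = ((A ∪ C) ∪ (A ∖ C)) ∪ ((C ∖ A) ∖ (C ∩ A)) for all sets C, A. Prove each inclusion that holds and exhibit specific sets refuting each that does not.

Both inclusions hold; the sets are equal.

(⟹) Let x ∈ A ∪ ((A ∪ C) ∪ (A ∩ C)). Then either x ∈ C and x ∉ A; or x ∈ A and x ∉ C; or x ∈ C ∩ A. In each case x ∈ ((A ∪ C) ∪ (A ∖ C)) ∪ ((C ∖ A) ∖ (C ∩ A)), so A ∪ ((A ∪ C) ∪ (A ∩ C)) ⊆ ((A ∪ C) ∪ (A ∖ C)) ∪ ((C ∖ A) ∖ (C ∩ A)).

(⟸) Let x ∈ ((A ∪ C) ∪ (A ∖ C)) ∪ ((C ∖ A) ∖ (C ∩ A)). Then either x ∈ C and x ∉ A; or x ∈ A and x ∉ C; or x ∈ C ∩ A. In each case x ∈ A ∪ ((A ∪ C) ∪ (A ∩ C)), so ((A ∪ C) ∪ (A ∖ C)) ∪ ((C ∖ A) ∖ (C ∩ A)) ⊆ A ∪ ((A ∪ C) ∪ (A ∩ C)).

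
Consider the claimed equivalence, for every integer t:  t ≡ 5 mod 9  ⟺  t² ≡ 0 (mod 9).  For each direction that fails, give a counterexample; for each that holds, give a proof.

(⟹) This fails: take t = 5. Then 5 ≡ 5 (mod 9), but 5² = 25 ≡ 7 (mod 9), not 0.

(⟸) This fails: take t = 0. Then 0² = 0 ≡ 0 (mod 9), yet 0 ≡ 0 (mod 9), not 5.

(⇒) fails and (⇐) fails.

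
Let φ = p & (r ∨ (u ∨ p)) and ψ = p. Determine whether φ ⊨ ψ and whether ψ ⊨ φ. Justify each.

(⇐) Assume the antecedent. If p is true, p & (r ∨ (u ∨ p)) reduces to true regardless of the other variables. If p is false, the antecedent cannot hold. Either way p & (r ∨ (u ∨ p)) holds.

(⇒) Assume the antecedent. If p is true, p reduces to true regardless of the other variables. If p is false, the antecedent cannot hold. Either way p holds.

The biconditional holds.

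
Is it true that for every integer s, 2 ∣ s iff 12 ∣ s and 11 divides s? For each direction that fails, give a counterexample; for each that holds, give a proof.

Forward direction. This fails: take s = 2. Certainly 2 ∣ 2, but 12 ∤ 2.

Converse. Suppose 12 ∣ s and 11 ∣ s. Any common multiple of 12 and 11 is a multiple of their lcm; here gcd(12, 11) = 1, so lcm(12, 11) = 12·11 = 132, so 132 ∣ s. Since 2 ∣ 132, it follows that 2 ∣ s.

Not equivalent: only (⇐) holds.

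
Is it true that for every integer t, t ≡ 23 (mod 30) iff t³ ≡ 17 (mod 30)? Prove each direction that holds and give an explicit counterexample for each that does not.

(→) Suppose t ≡ 23 (mod 30). Write t = 30j + 23. Then (30j + 23)³ = 27000j³ + 62100j² + 47610j + 12167 = 30(900j³ + 2070j² + 1587j + 405) + 17, so t³ ≡ 17 (mod 30).

(←) Conversely, suppose t³ ≡ 17 (mod 30). The only residue r in {0, …, 29} with r³ ≡ 17 (mod 30) is r = 23, so t ≡ 23 (mod 30).

Both implications hold.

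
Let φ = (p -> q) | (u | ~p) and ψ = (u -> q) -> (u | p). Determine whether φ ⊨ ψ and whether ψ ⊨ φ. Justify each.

[⇒] This fails. Under p = F, q = F, u = F, the left side is true but the right side is false.

[⇐] This fails. Under p = T, q = F, u = F, the left side is false but the right side is true.

Neither implication holds.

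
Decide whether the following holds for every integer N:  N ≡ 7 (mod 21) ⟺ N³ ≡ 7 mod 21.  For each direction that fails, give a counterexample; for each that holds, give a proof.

Both directions hold; the statement is true.

(→) Suppose N ≡ 7 (mod 21). Write N = 21j + 7. Then (21j + 7)³ = 9261j³ + 9261j² + 3087j + 343 = 21(441j³ + 441j² + 147j + 16) + 7, so N³ ≡ 7 (mod 21).

(←) Conversely, suppose N³ ≡ 7 (mod 21). The only residue r in {0, …, 20} with r³ ≡ 7 (mod 21) is r = 7, so N ≡ 7 (mod 21).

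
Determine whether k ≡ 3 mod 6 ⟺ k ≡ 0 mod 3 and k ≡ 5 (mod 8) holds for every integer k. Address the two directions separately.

(⟹) This fails: k = 9 gives 9 ≡ 3 (mod 6) but 9 ≡ 1 (mod 8), so the conjunction on the right does not hold.

(⟸) Conversely, if k ≡ 0 (mod 3) and k ≡ 5 (mod 8), then by the Chinese remainder theorem k ≡ 21 (mod 24). Since 21 ≡ 3 (mod 6) and 6 ∣ 24, we get k ≡ 3 (mod 6).

Only the converse holds.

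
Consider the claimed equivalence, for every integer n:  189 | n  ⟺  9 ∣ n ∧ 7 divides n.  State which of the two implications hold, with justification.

Only the forward implication holds.

(⇒) If 189 ∣ n, write n = 189q. Since 189 = 21·9, n = 9·(21q), so 9 ∣ n; and since 189 = 27·7, n = 7·(27q), so 7 ∣ n.

(⇐) This fails: take n = 63. Both 9 ∣ 63 and 7 ∣ 63, yet 63 is not a multiple of 189 (since 63 = 0·189 + 63), so 189 ∤ 63.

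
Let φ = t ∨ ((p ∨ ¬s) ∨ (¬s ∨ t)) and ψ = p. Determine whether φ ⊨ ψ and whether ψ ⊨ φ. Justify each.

(←) Assume the antecedent. If p is true, t ∨ ((p ∨ ¬s) ∨ (¬s ∨ t)) reduces to true regardless of the other variables. If p is false, the antecedent cannot hold. Either way t ∨ ((p ∨ ¬s) ∨ (¬s ∨ t)) holds.

(→) This fails. Under p = F, t = F, s = F, the left side is true but the right side is false.

(⇒) fails; (⇐) holds.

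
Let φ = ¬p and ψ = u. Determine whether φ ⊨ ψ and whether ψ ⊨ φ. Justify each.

(→) This fails. Under u = F, p = F, the left side is true but the right side is false.

(←) This fails. Under u = T, p = T, the left side is false but the right side is true.

Neither direction holds.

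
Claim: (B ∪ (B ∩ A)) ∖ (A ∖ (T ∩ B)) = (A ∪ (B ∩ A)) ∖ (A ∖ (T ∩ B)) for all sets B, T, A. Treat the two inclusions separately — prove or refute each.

Only the reverse inclusion holds.

Forward inclusion. This inclusion fails. Take B = {1}, T = ∅, A = ∅; then 1 ∈ (B ∪ (B ∩ A)) ∖ (A ∖ (T ∩ B)) but 1 ∉ (A ∪ (B ∩ A)) ∖ (A ∖ (T ∩ B)).

Reverse inclusion. Let x ∈ (A ∪ (B ∩ A)) ∖ (A ∖ (T ∩ B)). Then x ∈ B ∩ T ∩ A, from which x ∈ (B ∪ (B ∩ A)) ∖ (A ∖ (T ∩ B)).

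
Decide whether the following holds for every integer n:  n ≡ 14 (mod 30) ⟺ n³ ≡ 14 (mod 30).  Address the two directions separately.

(→) Suppose n ≡ 14 (mod 30). Write n = 30j + 14. Then (30j + 14)³ = 27000j³ + 37800j² + 17640j + 2744 = 30(900j³ + 1260j² + 588j + 91) + 14, so n³ ≡ 14 (mod 30).

(←) Conversely, suppose n³ ≡ 14 (mod 30). The only residue r in {0, …, 29} with r³ ≡ 14 (mod 30) is r = 14, so n ≡ 14 (mod 30).

Both directions hold.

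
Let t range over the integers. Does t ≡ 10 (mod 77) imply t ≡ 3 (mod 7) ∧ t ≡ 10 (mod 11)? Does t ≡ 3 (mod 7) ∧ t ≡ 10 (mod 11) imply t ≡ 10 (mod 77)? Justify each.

Both implications hold.

(⟸) If t ≡ 3 (mod 7) and t ≡ 10 (mod 11), then by the Chinese remainder theorem t ≡ 10 (mod 77). This is exactly t ≡ 10 (mod 77).

(⟹) Suppose t ≡ 10 (mod 77); write t = 77j + 10. Since 7 ∣ 77, reducing mod 7 gives t ≡ 10 ≡ 3 (mod 7); since 11 ∣ 77, reducing mod 11 gives t ≡ 10 (mod 11).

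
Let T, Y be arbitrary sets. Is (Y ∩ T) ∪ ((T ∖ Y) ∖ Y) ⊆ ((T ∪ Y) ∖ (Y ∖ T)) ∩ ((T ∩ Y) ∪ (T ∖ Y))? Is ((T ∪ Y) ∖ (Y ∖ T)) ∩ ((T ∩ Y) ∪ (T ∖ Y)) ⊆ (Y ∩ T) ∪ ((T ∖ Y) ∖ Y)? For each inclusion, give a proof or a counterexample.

Both inclusions hold; the sets are equal.

Forward inclusion. Let x ∈ (Y ∩ T) ∪ ((T ∖ Y) ∖ Y). Then either x ∈ T and x ∉ Y; or x ∈ T ∩ Y. In each case x ∈ ((T ∪ Y) ∖ (Y ∖ T)) ∩ ((T ∩ Y) ∪ (T ∖ Y)), so (Y ∩ T) ∪ ((T ∖ Y) ∖ Y) ⊆ ((T ∪ Y) ∖ (Y ∖ T)) ∩ ((T ∩ Y) ∪ (T ∖ Y)).

Reverse inclusion. Let x ∈ ((T ∪ Y) ∖ (Y ∖ T)) ∩ ((T ∩ Y) ∪ (T ∖ Y)). Then either x ∈ T and x ∉ Y; or x ∈ T ∩ Y. In each case x ∈ (Y ∩ T) ∪ ((T ∖ Y) ∖ Y), so ((T ∪ Y) ∖ (Y ∖ T)) ∩ ((T ∩ Y) ∪ (T ∖ Y)) ⊆ (Y ∩ T) ∪ ((T ∖ Y) ∖ Y).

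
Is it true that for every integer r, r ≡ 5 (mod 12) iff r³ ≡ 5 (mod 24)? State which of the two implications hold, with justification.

(⇒) This fails: take r = 17. Then 17 ≡ 5 (mod 12), but 17³ = 4913 ≡ 17 (mod 24), not 5.

(⇐) Conversely, the residues r modulo 24 with r³ ≡ 5 (mod 24) are exactly {5}, and each is ≡ 5 (mod 12).

Only the reverse direction holds.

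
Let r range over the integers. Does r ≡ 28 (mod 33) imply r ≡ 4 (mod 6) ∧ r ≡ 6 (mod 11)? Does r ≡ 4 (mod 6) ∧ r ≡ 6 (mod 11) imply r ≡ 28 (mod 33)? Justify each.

The forward direction fails; the converse holds.

(⇐) If r ≡ 4 (mod 6) and r ≡ 6 (mod 11), then by the Chinese remainder theorem r ≡ 28 (mod 66). Since 28 ≡ 28 (mod 33) and 33 ∣ 66, we get r ≡ 28 (mod 33).

(⇒) This fails: r = 61 gives 61 ≡ 28 (mod 33) but 61 ≡ 1 (mod 6), so the conjunction on the right does not hold.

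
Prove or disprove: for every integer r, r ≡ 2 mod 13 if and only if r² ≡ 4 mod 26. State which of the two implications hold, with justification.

[⇒] This fails: take r = 15. Then 15 ≡ 2 (mod 13), but 15² = 225 ≡ 17 (mod 26), not 4.

[⇐] This fails: take r = 24. Then 24² = 576 ≡ 4 (mod 26), yet 24 ≡ 11 (mod 13), not 2.

Neither direction holds.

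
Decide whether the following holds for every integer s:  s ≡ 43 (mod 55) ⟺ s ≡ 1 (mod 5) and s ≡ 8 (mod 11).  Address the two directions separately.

Both directions fail.

(→) This fails: s = 43 gives 43 ≡ 43 (mod 55) but 43 ≡ 3 (mod 5), so the conjunction on the right does not hold.

(←) This fails: s = 41 satisfies both congruences on the right (41 ≡ 1 mod 5 and 41 ≡ 8 mod 11) yet 41 ≡ 41 (mod 55), not 43.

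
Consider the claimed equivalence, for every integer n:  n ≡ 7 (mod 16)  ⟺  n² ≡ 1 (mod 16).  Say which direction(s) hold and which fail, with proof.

(←) This fails: take n = 1. Then 1² = 1 ≡ 1 (mod 16), yet 1 ≡ 1 (mod 16), not 7.

(→) Suppose n ≡ 7 (mod 16). Write n = 16j + 7. Then (16j + 7)² = 256j² + 224j + 49 = 16(16j² + 14j + 3) + 1, so n² ≡ 1 (mod 16).

Not equivalent: only (⇒) holds.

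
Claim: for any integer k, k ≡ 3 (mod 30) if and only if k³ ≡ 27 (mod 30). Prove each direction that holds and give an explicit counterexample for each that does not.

[⇒] Suppose k ≡ 3 (mod 30). Write k = 30j + 3. Then (30j + 3)³ = 27000j³ + 8100j² + 810j + 27 = 30(900j³ + 270j² + 27j) + 27, so k³ ≡ 27 (mod 30).

[⇐] Conversely, suppose k³ ≡ 27 (mod 30). The only residue r in {0, …, 29} with r³ ≡ 27 (mod 30) is r = 3, so k ≡ 3 (mod 30).

Both directions hold; the statement is true.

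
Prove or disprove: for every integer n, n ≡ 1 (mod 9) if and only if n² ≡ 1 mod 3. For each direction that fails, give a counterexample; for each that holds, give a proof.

(⇒) holds; (⇐) fails.

[⇒] Suppose n ≡ 1 (mod 9). Then n² ≡ 1² = 1 (mod 9), and since 3 ∣ 9, also n² ≡ 1 (mod 3).

[⇐] This fails: take n = 2. Then 2² = 4 ≡ 1 (mod 3), yet 2 ≡ 2 (mod 9), not 1.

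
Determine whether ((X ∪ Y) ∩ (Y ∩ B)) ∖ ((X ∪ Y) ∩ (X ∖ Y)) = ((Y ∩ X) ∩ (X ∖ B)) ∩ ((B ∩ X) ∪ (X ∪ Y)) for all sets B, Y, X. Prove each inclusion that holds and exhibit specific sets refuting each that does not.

(⊆) This inclusion fails. Take B = {1}, Y = {1}, X = ∅; then 1 ∈ ((X ∪ Y) ∩ (Y ∩ B)) ∖ ((X ∪ Y) ∩ (X ∖ Y)) but 1 ∉ ((Y ∩ X) ∩ (X ∖ B)) ∩ ((B ∩ X) ∪ (X ∪ Y)).

(⊇) This inclusion fails. Take B = ∅, Y = {1}, X = {1}; then 1 ∈ ((Y ∩ X) ∩ (X ∖ B)) ∩ ((B ∩ X) ∪ (X ∪ Y)) but 1 ∉ ((X ∪ Y) ∩ (Y ∩ B)) ∖ ((X ∪ Y) ∩ (X ∖ Y)).

(⊆) fails and (⊇) fails.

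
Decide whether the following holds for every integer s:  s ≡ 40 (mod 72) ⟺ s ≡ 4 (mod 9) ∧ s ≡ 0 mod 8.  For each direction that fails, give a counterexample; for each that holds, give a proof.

The biconditional holds.

(→) Suppose s ≡ 40 (mod 72); write s = 72j + 40. Since 9 ∣ 72, reducing mod 9 gives s ≡ 40 ≡ 4 (mod 9); since 8 ∣ 72, reducing mod 8 gives s ≡ 40 ≡ 0 (mod 8).

(←) Conversely, if s ≡ 4 (mod 9) and s ≡ 0 (mod 8), then by the Chinese remainder theorem s ≡ 40 (mod 72). This is exactly s ≡ 40 (mod 72).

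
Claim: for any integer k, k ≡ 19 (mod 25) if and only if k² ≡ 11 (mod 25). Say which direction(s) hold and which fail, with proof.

Forward direction. Suppose k ≡ 19 (mod 25). Write k = 25j + 19. Then (25j + 19)² = 625j² + 950j + 361 = 25(25j² + 38j + 14) + 11, so k² ≡ 11 (mod 25).

Converse. This fails: take k = 6. Then 6² = 36 ≡ 11 (mod 25), yet 6 ≡ 6 (mod 25), not 19.

Only the forward direction holds.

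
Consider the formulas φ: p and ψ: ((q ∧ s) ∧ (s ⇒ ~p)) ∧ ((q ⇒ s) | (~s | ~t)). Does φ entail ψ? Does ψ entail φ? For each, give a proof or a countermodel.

(⟹) This fails. Under q = F, p = T, t = F, s = F, the left side is true but the right side is false.

(⟸) This fails. Under q = T, p = F, t = F, s = T, the left side is false but the right side is true.

Neither implication holds.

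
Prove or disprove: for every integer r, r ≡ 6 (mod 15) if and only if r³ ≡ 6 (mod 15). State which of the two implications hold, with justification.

Both directions hold; the statement is true.

Forward direction. Suppose r ≡ 6 (mod 15). Write r = 15j + 6. Then (15j + 6)³ = 3375j³ + 4050j² + 1620j + 216 = 15(225j³ + 270j² + 108j + 14) + 6, so r³ ≡ 6 (mod 15).

Converse. Suppose r³ ≡ 6 (mod 15). The only residue r in {0, …, 14} with r³ ≡ 6 (mod 15) is r = 6, so r ≡ 6 (mod 15).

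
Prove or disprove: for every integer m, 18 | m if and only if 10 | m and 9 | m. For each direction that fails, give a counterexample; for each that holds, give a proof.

(←) Suppose 10 ∣ m and 9 ∣ m. Any common multiple of 10 and 9 is a multiple of their lcm; here gcd(10, 9) = 1, so lcm(10, 9) = 10·9 = 90, so 90 ∣ m. Since 18 ∣ 90, it follows that 18 ∣ m.

(→) This fails: take m = 18. Certainly 18 ∣ 18, but 10 ∤ 18.

Not equivalent: only (⇐) holds.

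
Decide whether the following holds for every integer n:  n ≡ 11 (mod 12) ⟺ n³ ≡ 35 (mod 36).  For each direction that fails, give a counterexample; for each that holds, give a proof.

[⇐] The residues r modulo 36 with r³ ≡ 35 (mod 36) are exactly {11, 23, 35}, and each is ≡ 11 (mod 12).

[⇒] Suppose n ≡ 11 (mod 12). Working modulo 36, n ∈ {11, 23, 35}; for each such r, r³ ≡ 35 (mod 36).

Both implications hold.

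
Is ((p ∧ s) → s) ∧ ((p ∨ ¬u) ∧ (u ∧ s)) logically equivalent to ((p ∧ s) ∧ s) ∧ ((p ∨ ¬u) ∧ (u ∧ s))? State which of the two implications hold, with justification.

Both directions hold.

Converse. Assume the antecedent. If s is true, the antecedent forces (s = T, p = T, u = T), and the consequent holds there. If s is false, the antecedent cannot hold. Either way the consequent holds.

Forward direction. Assume the antecedent. If s is true, the antecedent forces (s = T, p = T, u = T), and the consequent holds there. If s is false, the antecedent cannot hold. Either way the consequent holds.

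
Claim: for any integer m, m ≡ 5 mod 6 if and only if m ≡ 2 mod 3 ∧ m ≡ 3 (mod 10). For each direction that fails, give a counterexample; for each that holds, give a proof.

Only the reverse direction holds.

(⟹) This fails: m = 5 gives 5 ≡ 5 (mod 6) but 5 ≡ 5 (mod 10), so the conjunction on the right does not hold.

(⟸) Conversely, if m ≡ 2 (mod 3) and m ≡ 3 (mod 10), then by the Chinese remainder theorem m ≡ 23 (mod 30). Since 23 ≡ 5 (mod 6) and 6 ∣ 30, we get m ≡ 5 (mod 6).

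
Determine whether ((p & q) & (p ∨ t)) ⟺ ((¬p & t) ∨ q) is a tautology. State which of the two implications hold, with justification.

Only the forward implication holds.

(⟸) This fails. Under q = T, p = F, t = F, the left side is false but the right side is true.

(⟹) Assume the antecedent. If q is true, (¬p & t) ∨ q reduces to true regardless of the other variables. If q is false, the antecedent cannot hold. Either way (¬p & t) ∨ q holds.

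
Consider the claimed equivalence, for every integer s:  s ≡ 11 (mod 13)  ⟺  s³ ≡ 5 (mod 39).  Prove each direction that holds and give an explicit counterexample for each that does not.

Forward direction. This fails: take s = 24. Then 24 ≡ 11 (mod 13), but 24³ = 13824 ≡ 18 (mod 39), not 5.

Converse. This fails: take s = 8. Then 8³ = 512 ≡ 5 (mod 39), yet 8 ≡ 8 (mod 13), not 11.

Neither implication holds.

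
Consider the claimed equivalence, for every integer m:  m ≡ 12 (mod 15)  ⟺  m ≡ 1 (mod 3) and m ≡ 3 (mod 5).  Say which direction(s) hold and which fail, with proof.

Neither direction holds.

[⇒] This fails: m = 12 gives 12 ≡ 12 (mod 15) but 12 ≡ 0 (mod 3), so the conjunction on the right does not hold.

[⇐] This fails: m = 13 satisfies both congruences on the right (13 ≡ 1 mod 3 and 13 ≡ 3 mod 5) yet 13 ≡ 13 (mod 15), not 12.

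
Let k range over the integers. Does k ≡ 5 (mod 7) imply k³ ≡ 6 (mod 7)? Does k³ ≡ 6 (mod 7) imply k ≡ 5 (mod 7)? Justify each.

Not equivalent: only (⇒) holds.

Forward direction. Suppose k ≡ 5 (mod 7). Write k = 7j + 5. Then (7j + 5)³ = 343j³ + 735j² + 525j + 125 = 7(49j³ + 105j² + 75j + 17) + 6, so k³ ≡ 6 (mod 7).

Converse. This fails: take k = 3. Then 3³ = 27 ≡ 6 (mod 7), yet 3 ≡ 3 (mod 7), not 5.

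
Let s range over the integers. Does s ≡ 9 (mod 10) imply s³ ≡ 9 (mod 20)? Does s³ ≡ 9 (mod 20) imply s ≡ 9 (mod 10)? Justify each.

Not equivalent: only (⇐) holds.

(→) This fails: take s = 19. Then 19 ≡ 9 (mod 10), but 19³ = 6859 ≡ 19 (mod 20), not 9.

(←) Conversely, the residues r modulo 20 with r³ ≡ 9 (mod 20) are exactly {9}, and each is ≡ 9 (mod 10).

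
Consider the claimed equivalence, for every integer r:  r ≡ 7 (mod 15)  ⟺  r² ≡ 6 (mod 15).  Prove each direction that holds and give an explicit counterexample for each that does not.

Neither implication holds.

(⟹) This fails: take r = 7. Then 7 ≡ 7 (mod 15), but 7² = 49 ≡ 4 (mod 15), not 6.

(⟸) This fails: take r = 6. Then 6² = 36 ≡ 6 (mod 15), yet 6 ≡ 6 (mod 15), not 7.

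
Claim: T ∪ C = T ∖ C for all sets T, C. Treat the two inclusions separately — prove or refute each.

Forward inclusion. This inclusion fails. Take T = ∅, C = {1}; then 1 ∈ T ∪ C but 1 ∉ T ∖ C.

Reverse inclusion. Let x ∈ T ∖ C. Then x ∈ T and x ∉ C, from which x ∈ T ∪ C.

(⊆) fails; (⊇) holds.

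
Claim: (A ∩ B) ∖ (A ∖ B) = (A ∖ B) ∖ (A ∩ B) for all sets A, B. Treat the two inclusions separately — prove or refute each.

Both inclusions fail.

(⟹) This inclusion fails. Take A = {1}, B = {1}; then 1 ∈ (A ∩ B) ∖ (A ∖ B) but 1 ∉ (A ∖ B) ∖ (A ∩ B).

(⟸) This inclusion fails. Take A = {1}, B = ∅; then 1 ∈ (A ∖ B) ∖ (A ∩ B) but 1 ∉ (A ∩ B) ∖ (A ∖ B).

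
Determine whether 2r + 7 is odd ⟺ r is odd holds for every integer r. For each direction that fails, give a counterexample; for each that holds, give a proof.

The forward direction fails; the converse holds.

(⟹) This fails: take r = 4. Then 2r + 7 = 15, which is odd, yet r = 4 is even, not odd.

(⟸) Suppose r is odd. Since 2 is even, 2r is even for every r, so 2r + 7 has the same parity as 7, which is odd. Hence 2r + 7 is odd.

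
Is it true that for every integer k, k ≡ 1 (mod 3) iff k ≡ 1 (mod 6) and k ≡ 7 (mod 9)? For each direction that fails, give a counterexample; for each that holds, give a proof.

(→) This fails: k = 1 gives 1 ≡ 1 (mod 3) but 1 ≡ 1 (mod 9), so the conjunction on the right does not hold.

(←) Conversely, if k ≡ 1 (mod 6) and k ≡ 7 (mod 9), then by the Chinese remainder theorem k ≡ 7 (mod 18). Since 7 ≡ 1 (mod 3) and 3 ∣ 18, we get k ≡ 1 (mod 3).

Only the reverse direction holds.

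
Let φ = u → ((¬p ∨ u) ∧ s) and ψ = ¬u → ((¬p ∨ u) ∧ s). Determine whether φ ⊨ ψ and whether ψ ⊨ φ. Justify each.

(→) This fails. Under p = F, u = F, s = F, the left side is true but the right side is false.

(←) This fails. Under p = F, u = T, s = F, the left side is false but the right side is true.

Neither implication holds.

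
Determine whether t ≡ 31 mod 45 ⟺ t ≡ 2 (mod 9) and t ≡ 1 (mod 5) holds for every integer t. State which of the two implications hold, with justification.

(⇒) fails and (⇐) fails.

(→) This fails: t = 31 gives 31 ≡ 31 (mod 45) but 31 ≡ 4 (mod 9), so the conjunction on the right does not hold.

(←) This fails: t = 11 satisfies both congruences on the right (11 ≡ 2 mod 9 and 11 ≡ 1 mod 5) yet 11 ≡ 11 (mod 45), not 31.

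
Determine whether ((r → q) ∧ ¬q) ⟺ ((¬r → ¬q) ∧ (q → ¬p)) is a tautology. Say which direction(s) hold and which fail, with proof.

Only the forward implication holds.

(⟹) Assume the antecedent. If p is true, the antecedent forces (p = T, q = F, r = F), and (¬r → ¬q) ∧ (q → ¬p) holds there. If p is false, the antecedent forces (p = F, q = F, r = F), and (¬r → ¬q) ∧ (q → ¬p) holds there. Either way (¬r → ¬q) ∧ (q → ¬p) holds.

(⟸) This fails. Under p = F, q = F, r = T, the left side is false but the right side is true.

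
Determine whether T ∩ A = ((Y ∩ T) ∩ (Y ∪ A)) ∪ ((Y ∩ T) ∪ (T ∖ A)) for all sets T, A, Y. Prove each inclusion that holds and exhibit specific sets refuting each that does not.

(⟹) This inclusion fails. Take T = {1}, A = {1}, Y = ∅; then 1 ∈ T ∩ A but 1 ∉ ((Y ∩ T) ∩ (Y ∪ A)) ∪ ((Y ∩ T) ∪ (T ∖ A)).

(⟸) This inclusion fails. Take T = {1}, A = ∅, Y = ∅; then 1 ∈ ((Y ∩ T) ∩ (Y ∪ A)) ∪ ((Y ∩ T) ∪ (T ∖ A)) but 1 ∉ T ∩ A.

Neither inclusion holds.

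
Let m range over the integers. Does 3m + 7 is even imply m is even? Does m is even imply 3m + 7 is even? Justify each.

Forward direction. This fails: m = 3 gives 3m + 7 = 16, which is even, but 3 is odd, not even.

Converse. This also fails: m = 6 is even, but 3m + 7 = 25 is odd, not even.

Neither direction holds.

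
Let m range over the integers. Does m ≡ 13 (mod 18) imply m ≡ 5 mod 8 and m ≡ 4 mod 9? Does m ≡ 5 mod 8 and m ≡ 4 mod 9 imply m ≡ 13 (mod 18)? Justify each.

Only the converse holds.

(⟹) This fails: m = 49 gives 49 ≡ 13 (mod 18) but 49 ≡ 1 (mod 8), so the conjunction on the right does not hold.

(⟸) Conversely, if m ≡ 5 (mod 8) and m ≡ 4 (mod 9), then by the Chinese remainder theorem m ≡ 13 (mod 72). Since 13 ≡ 13 (mod 18) and 18 ∣ 72, we get m ≡ 13 (mod 18).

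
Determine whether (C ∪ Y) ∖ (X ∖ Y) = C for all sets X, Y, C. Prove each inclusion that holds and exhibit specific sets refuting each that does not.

(⟹) This inclusion fails. Take X = ∅, Y = {1}, C = ∅; then 1 ∈ (C ∪ Y) ∖ (X ∖ Y) but 1 ∉ C.

(⟸) This inclusion fails. Take X = {1}, Y = ∅, C = {1}; then 1 ∈ C but 1 ∉ (C ∪ Y) ∖ (X ∖ Y).

Neither inclusion holds.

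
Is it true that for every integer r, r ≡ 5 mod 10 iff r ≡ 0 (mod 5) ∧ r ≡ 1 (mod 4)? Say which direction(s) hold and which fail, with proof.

Not equivalent: only (⇐) holds.

(⇒) This fails: r = 15 gives 15 ≡ 5 (mod 10) but 15 ≡ 3 (mod 4), so the conjunction on the right does not hold.

(⇐) Conversely, if r ≡ 0 (mod 5) and r ≡ 1 (mod 4), then by the Chinese remainder theorem r ≡ 5 (mod 20). Since 5 ≡ 5 (mod 10) and 10 ∣ 20, we get r ≡ 5 (mod 10).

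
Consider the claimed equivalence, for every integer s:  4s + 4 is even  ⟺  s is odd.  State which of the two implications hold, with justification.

[⇒] This fails: take s = 0. Then 4s + 4 = 4, which is even, yet s = 0 is even, not odd.

[⇐] Suppose s is odd. Since 4 is even, 4s is even for every s, so 4s + 4 has the same parity as 4, which is even. Hence 4s + 4 is even.

Only the reverse direction holds.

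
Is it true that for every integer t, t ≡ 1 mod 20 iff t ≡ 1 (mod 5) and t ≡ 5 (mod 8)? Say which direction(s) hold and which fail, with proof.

Forward direction. This fails: t = 1 gives 1 ≡ 1 (mod 20) but 1 ≡ 1 (mod 8), so the conjunction on the right does not hold.

Converse. If t ≡ 1 (mod 5) and t ≡ 5 (mod 8), then by the Chinese remainder theorem t ≡ 21 (mod 40). Since 21 ≡ 1 (mod 20) and 20 ∣ 40, we get t ≡ 1 (mod 20).

Only the converse holds.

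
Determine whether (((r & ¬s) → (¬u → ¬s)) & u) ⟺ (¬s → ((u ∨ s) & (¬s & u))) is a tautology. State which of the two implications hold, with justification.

The forward direction holds; the converse fails.

Forward direction. Assume the antecedent. If s is true, ¬s → ((u ∨ s) & (¬s & u)) reduces to true regardless of the other variables. If s is false, the antecedent forces (s = F, r = F, u = T) or (s = F, r = T, u = T), and ¬s → ((u ∨ s) & (¬s & u)) holds there. Either way ¬s → ((u ∨ s) & (¬s & u)) holds.

Converse. This fails. Under s = T, r = F, u = F, the left side is false but the right side is true.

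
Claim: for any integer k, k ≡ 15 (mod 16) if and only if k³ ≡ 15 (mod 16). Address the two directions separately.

(⇒) Suppose k ≡ 15 (mod 16). Write k = 16j + 15. Then (16j + 15)³ = 4096j³ + 11520j² + 10800j + 3375 = 16(256j³ + 720j² + 675j + 210) + 15, so k³ ≡ 15 (mod 16).

(⇐) Conversely, suppose k³ ≡ 15 (mod 16). The only residue r in {0, …, 15} with r³ ≡ 15 (mod 16) is r = 15, so k ≡ 15 (mod 16).

Both directions hold; the statement is true.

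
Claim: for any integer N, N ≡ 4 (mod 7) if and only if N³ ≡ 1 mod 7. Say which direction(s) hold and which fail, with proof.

Not equivalent: only (⇒) holds.

Forward direction. Suppose N ≡ 4 (mod 7). Write N = 7j + 4. Then (7j + 4)³ = 343j³ + 588j² + 336j + 64 = 7(49j³ + 84j² + 48j + 9) + 1, so N³ ≡ 1 (mod 7).

Converse. This fails: take N = 1. Then 1³ = 1 ≡ 1 (mod 7), yet 1 ≡ 1 (mod 7), not 4.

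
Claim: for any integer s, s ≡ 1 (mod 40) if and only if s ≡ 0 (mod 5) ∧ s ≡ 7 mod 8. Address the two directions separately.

[⇒] This fails: s = 1 gives 1 ≡ 1 (mod 40) but 1 ≡ 1 (mod 5), so the conjunction on the right does not hold.

[⇐] This fails: s = 15 satisfies both congruences on the right (15 ≡ 0 mod 5 and 15 ≡ 7 mod 8) yet 15 ≡ 15 (mod 40), not 1.

Both directions fail.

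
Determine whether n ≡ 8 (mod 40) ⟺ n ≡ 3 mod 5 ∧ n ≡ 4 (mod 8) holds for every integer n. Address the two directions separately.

(⇒) This fails: n = 8 gives 8 ≡ 8 (mod 40) but 8 ≡ 0 (mod 8), so the conjunction on the right does not hold.

(⇐) This fails: n = 28 satisfies both congruences on the right (28 ≡ 3 mod 5 and 28 ≡ 4 mod 8) yet 28 ≡ 28 (mod 40), not 8.

(⇒) fails and (⇐) fails.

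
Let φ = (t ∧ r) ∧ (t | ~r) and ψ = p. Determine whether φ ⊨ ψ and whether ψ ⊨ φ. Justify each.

Forward direction. This fails. Under r = T, t = T, p = F, the left side is true but the right side is false.

Converse. This fails. Under r = F, t = F, p = T, the left side is false but the right side is true.

Both directions fail.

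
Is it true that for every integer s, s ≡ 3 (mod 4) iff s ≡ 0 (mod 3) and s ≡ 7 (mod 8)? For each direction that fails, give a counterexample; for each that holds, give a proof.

Only the converse holds.

[⇒] This fails: s = 3 gives 3 ≡ 3 (mod 4) but 3 ≡ 3 (mod 8), so the conjunction on the right does not hold.

[⇐] Conversely, if s ≡ 0 (mod 3) and s ≡ 7 (mod 8), then by the Chinese remainder theorem s ≡ 15 (mod 24). Since 15 ≡ 3 (mod 4) and 4 ∣ 24, we get s ≡ 3 (mod 4).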